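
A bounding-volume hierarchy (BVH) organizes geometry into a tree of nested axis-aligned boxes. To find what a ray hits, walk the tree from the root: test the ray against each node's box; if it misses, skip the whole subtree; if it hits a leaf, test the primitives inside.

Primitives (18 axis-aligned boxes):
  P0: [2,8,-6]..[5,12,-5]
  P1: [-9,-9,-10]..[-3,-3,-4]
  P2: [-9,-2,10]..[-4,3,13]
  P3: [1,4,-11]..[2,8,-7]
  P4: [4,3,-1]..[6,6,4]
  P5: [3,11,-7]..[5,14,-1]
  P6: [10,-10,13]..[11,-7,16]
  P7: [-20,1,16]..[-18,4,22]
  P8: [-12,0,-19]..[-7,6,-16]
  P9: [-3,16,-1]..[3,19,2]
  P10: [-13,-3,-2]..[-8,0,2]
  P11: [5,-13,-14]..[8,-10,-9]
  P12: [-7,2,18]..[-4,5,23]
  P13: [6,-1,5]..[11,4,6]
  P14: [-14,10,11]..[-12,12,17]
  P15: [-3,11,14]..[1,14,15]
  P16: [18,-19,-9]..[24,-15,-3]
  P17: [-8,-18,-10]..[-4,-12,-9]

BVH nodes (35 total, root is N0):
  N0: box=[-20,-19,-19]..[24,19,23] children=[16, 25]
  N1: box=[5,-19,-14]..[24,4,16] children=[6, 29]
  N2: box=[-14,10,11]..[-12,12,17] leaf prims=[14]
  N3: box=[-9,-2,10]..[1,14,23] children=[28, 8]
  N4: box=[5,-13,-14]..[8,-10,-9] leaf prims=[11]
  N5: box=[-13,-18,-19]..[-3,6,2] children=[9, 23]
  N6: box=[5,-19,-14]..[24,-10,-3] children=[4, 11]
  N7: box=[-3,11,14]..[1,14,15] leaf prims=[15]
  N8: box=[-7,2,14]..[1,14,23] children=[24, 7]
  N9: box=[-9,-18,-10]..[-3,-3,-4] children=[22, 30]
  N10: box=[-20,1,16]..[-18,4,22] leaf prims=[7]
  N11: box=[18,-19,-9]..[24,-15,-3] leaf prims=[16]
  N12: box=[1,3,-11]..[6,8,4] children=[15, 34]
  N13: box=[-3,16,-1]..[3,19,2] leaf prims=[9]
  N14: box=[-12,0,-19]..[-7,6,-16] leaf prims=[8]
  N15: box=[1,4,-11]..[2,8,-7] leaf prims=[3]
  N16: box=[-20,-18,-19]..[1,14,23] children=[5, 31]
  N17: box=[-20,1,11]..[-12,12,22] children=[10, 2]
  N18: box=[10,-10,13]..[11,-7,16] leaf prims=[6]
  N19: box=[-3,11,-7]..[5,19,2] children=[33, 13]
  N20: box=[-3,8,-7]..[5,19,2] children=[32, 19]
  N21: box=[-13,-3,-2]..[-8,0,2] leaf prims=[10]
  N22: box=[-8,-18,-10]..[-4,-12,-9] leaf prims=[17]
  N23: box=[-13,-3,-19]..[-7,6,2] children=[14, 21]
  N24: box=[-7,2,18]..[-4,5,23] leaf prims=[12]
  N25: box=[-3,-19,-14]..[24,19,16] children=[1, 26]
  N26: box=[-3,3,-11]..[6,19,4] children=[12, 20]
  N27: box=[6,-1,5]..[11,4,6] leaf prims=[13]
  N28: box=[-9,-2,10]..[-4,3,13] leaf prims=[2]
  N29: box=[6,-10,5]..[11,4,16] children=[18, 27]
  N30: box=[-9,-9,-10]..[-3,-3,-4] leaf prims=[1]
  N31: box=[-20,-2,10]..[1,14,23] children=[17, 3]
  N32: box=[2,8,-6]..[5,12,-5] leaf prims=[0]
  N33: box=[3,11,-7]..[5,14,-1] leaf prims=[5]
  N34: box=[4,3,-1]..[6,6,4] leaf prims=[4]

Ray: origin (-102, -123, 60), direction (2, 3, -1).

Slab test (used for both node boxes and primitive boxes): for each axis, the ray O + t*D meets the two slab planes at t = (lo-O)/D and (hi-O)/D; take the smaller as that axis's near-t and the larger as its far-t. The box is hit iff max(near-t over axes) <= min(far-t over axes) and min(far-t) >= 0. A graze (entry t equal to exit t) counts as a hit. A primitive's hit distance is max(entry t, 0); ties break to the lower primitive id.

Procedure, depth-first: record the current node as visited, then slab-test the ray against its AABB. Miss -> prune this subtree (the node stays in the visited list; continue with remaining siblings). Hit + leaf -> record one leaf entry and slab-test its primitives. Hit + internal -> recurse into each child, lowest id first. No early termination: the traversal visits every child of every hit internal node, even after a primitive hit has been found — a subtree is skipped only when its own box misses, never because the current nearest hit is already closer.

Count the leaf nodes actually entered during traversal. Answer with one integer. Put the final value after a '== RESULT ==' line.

Walk:
N0 x:[41,63] y:[104/3,142/3] z:[37,79] -> hit [41,142/3], descend [16, 25]
  N16 x:[41,103/2] y:[35,137/3] z:[37,79] -> hit [41,137/3], descend [5, 31]
    N5 x:[89/2,99/2] y:[35,43] z:[58,79] -> miss, prune
    N31 x:[41,103/2] y:[121/3,137/3] z:[37,50] -> hit [41,137/3], descend [3, 17]
      N3 x:[93/2,103/2] y:[121/3,137/3] z:[37,50] -> miss, prune
      N17 x:[41,45] y:[124/3,45] z:[38,49] -> hit [124/3,45], descend [2, 10]
        N2 x:[44,45] y:[133/3,45] z:[43,49] -> hit [133/3,45] leaf, test {P14@t=133/3}
        N10 x:[41,42] y:[124/3,127/3] z:[38,44] -> hit [124/3,42] leaf, test {P7@t=124/3}
  N25 x:[99/2,63] y:[104/3,142/3] z:[44,74] -> miss, prune

Visited [0, 16, 5, 31, 3, 17, 2, 10, 25]. Tests: 9 box, 2 leaf. Nearest: P7.

== RESULT ==
2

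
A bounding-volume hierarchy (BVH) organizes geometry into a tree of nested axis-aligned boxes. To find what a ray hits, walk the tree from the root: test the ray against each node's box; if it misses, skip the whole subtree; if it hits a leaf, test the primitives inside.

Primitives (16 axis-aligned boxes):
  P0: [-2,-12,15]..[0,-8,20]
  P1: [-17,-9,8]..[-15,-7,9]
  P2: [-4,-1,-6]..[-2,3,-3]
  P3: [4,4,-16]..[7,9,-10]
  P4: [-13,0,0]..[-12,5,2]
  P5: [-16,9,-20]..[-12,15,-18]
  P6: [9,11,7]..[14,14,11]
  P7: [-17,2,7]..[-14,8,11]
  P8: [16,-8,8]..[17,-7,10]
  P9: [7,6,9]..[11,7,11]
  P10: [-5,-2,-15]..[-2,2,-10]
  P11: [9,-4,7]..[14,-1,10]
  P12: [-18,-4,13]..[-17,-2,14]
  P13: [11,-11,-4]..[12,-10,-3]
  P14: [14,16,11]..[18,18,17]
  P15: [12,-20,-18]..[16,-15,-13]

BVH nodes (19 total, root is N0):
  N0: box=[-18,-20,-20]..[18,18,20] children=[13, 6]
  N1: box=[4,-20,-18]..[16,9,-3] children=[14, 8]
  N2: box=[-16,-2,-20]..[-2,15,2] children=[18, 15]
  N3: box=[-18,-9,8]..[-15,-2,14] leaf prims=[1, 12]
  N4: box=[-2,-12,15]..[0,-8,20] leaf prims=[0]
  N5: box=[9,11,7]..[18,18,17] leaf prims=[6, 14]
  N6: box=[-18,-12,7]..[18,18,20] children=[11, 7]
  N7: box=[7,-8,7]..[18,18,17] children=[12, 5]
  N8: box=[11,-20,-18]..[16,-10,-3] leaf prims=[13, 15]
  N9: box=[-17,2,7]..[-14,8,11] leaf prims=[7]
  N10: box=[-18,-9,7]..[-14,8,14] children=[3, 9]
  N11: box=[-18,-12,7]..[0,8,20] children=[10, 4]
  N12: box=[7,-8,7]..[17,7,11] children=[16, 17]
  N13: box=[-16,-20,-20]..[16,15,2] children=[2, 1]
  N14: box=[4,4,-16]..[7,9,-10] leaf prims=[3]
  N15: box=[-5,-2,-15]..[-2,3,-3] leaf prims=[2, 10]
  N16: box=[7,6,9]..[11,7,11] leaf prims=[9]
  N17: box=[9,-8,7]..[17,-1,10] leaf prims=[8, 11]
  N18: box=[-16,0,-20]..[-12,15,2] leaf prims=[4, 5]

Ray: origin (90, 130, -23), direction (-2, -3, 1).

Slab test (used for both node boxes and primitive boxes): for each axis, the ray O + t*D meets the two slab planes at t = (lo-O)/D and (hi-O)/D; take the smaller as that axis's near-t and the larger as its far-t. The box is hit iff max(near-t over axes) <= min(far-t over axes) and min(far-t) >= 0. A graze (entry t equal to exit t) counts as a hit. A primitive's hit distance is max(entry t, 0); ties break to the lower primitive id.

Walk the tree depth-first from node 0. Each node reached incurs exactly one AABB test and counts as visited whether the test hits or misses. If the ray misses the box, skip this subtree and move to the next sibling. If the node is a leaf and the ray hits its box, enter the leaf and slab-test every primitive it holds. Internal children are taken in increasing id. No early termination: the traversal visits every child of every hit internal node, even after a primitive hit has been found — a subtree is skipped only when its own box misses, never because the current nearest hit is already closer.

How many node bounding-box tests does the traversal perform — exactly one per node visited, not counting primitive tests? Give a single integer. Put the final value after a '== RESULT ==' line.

Walk:
N0 x:[36,54] y:[112/3,50] z:[3,43] -> hit [112/3,43], descend [6, 13]
  N6 x:[36,54] y:[112/3,142/3] z:[30,43] -> hit [112/3,43], descend [7, 11]
    N7 x:[36,83/2] y:[112/3,46] z:[30,40] -> hit [112/3,40], descend [5, 12]
      N5 x:[36,81/2] y:[112/3,119/3] z:[30,40] -> hit [112/3,119/3] leaf, test {P6(miss), P14@t=112/3}
      N12 x:[73/2,83/2] y:[41,46] z:[30,34] -> miss, prune
    N11 x:[45,54] y:[122/3,142/3] z:[30,43] -> miss, prune
  N13 x:[37,53] y:[115/3,50] z:[3,25] -> miss, prune

Visited [0, 6, 7, 5, 12, 11, 13]. Tests: 7 box, 1 leaf. Nearest: P14.

== RESULT ==
7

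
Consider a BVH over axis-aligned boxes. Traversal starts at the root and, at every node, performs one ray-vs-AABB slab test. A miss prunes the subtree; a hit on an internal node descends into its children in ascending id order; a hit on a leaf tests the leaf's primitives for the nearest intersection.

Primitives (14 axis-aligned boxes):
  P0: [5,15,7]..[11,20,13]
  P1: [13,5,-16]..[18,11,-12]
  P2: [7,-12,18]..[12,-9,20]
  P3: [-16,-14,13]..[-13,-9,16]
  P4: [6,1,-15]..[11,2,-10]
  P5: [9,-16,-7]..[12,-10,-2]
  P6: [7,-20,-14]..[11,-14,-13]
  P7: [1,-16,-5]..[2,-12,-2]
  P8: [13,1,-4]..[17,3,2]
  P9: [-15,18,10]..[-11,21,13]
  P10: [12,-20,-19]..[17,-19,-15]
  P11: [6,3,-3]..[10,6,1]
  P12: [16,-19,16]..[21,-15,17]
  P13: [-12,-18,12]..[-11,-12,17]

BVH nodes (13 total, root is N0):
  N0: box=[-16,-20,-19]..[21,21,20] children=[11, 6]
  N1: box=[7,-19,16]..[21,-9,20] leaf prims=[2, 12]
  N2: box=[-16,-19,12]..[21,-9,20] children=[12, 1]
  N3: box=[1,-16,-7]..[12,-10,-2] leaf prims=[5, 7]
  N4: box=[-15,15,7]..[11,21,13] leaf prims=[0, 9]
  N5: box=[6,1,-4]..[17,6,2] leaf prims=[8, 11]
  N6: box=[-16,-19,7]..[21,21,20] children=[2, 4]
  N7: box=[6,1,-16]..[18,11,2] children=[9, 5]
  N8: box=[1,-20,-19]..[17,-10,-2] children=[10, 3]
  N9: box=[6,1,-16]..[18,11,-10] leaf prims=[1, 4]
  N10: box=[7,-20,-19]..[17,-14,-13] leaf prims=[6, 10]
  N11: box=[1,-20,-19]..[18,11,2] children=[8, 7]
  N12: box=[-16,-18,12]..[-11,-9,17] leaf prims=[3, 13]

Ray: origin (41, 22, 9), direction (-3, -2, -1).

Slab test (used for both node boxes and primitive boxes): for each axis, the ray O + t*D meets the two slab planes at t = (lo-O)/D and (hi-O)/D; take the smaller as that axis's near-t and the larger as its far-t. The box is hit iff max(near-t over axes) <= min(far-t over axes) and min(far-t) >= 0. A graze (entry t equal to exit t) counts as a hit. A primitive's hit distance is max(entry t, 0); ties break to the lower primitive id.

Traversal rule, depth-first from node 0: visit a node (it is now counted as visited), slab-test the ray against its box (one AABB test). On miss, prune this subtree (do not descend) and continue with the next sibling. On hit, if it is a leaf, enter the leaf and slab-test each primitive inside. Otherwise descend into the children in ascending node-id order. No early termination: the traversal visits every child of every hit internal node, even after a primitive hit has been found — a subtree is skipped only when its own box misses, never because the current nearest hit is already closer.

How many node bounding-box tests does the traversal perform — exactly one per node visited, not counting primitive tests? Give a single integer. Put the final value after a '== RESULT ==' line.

Walk:
N0 x:[20/3,19] y:[1/2,21] z:[-11,28] -> hit [20/3,19], descend [6, 11]
  N6 x:[20/3,19] y:[1/2,41/2] z:[-11,2] -> miss, prune
  N11 x:[23/3,40/3] y:[11/2,21] z:[7,28] -> hit [23/3,40/3], descend [7, 8]
    N7 x:[23/3,35/3] y:[11/2,21/2] z:[7,25] -> hit [23/3,21/2], descend [5, 9]
      N5 x:[8,35/3] y:[8,21/2] z:[7,13] -> hit [8,21/2] leaf, test {P8(miss), P11(miss)}
      N9 x:[23/3,35/3] y:[11/2,21/2] z:[19,25] -> miss, prune
    N8 x:[8,40/3] y:[16,21] z:[11,28] -> miss, prune

Summary -> nodes [0, 6, 11, 7, 5, 9, 8]; box-tests=7; leaf-entries=1; first=miss

== RESULT ==
7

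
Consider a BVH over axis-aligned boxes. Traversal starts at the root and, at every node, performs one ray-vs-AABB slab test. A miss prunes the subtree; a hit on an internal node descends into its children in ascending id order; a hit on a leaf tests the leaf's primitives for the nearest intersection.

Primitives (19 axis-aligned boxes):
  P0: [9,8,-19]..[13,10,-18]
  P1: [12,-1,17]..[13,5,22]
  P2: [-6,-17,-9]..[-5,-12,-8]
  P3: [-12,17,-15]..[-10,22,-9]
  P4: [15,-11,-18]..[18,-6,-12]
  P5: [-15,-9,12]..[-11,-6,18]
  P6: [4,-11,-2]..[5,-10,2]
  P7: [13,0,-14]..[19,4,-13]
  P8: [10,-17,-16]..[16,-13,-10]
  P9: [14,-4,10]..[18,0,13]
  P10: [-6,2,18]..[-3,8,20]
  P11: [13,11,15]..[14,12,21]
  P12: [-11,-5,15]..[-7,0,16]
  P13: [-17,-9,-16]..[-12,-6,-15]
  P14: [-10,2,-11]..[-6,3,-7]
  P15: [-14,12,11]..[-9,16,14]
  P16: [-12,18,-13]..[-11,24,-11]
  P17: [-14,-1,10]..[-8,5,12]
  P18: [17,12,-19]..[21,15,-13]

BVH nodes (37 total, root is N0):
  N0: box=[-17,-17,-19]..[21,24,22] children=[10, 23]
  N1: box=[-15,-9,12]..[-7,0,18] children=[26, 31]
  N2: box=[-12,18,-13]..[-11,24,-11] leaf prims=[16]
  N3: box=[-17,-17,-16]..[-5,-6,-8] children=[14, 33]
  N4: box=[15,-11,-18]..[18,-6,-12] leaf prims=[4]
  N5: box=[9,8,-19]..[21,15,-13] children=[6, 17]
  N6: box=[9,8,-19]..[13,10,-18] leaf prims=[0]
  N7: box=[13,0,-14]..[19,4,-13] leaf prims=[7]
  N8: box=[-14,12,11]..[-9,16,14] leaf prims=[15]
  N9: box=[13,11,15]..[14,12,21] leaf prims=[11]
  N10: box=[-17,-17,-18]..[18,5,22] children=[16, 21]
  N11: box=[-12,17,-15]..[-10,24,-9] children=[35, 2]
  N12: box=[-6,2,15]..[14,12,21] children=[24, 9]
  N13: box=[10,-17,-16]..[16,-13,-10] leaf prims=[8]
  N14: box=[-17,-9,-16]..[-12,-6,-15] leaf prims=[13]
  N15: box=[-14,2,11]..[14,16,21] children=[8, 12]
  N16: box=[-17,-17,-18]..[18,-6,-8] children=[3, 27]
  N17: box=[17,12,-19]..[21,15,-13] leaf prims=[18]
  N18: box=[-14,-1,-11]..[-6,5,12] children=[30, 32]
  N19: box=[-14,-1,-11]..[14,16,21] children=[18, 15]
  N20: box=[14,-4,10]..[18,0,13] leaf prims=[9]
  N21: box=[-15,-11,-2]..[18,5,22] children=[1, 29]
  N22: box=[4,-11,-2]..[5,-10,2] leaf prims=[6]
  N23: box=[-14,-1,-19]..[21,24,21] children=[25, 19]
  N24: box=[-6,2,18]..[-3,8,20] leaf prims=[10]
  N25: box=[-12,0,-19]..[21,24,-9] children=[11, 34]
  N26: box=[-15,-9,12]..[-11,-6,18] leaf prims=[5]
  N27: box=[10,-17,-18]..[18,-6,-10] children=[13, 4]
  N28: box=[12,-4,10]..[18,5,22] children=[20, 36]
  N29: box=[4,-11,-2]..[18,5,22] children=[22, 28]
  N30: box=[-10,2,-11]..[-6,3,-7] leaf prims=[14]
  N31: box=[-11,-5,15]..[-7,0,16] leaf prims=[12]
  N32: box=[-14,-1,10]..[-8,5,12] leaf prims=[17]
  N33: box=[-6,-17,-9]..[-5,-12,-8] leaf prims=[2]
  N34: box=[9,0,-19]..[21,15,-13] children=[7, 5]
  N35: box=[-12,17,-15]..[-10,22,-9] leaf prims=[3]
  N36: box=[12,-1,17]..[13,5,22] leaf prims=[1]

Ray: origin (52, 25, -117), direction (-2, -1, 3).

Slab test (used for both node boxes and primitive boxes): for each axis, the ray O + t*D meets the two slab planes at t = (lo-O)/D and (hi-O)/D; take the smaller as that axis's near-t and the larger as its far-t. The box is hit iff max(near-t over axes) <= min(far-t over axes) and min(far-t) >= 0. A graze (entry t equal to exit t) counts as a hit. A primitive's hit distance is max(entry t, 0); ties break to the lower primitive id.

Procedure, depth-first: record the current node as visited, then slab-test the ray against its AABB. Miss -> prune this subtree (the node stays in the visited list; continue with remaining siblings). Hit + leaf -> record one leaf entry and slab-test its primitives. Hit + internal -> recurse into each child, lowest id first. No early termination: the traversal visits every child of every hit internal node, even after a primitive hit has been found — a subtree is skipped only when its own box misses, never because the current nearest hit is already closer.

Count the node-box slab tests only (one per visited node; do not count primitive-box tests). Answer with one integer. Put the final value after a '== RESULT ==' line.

Traverse from the root:
N0 x:[31/2,69/2] y:[1,42] z:[98/3,139/3] -> hit [98/3,69/2], descend [10, 23]
  N10 x:[17,69/2] y:[20,42] z:[33,139/3] -> hit [33,69/2], descend [16, 21]
    N16 x:[17,69/2] y:[31,42] z:[33,109/3] -> hit [33,69/2], descend [3, 27]
      N3 x:[57/2,69/2] y:[31,42] z:[101/3,109/3] -> hit [101/3,69/2], descend [14, 33]
        N14 x:[32,69/2] y:[31,34] z:[101/3,34] -> hit [101/3,34] leaf, test {P13@t=101/3}
        N33 x:[57/2,29] y:[37,42] z:[36,109/3] -> miss, prune
      N27 x:[17,21] y:[31,42] z:[33,107/3] -> miss, prune
    N21 x:[17,67/2] y:[20,36] z:[115/3,139/3] -> miss, prune
  N23 x:[31/2,33] y:[1,26] z:[98/3,46] -> miss, prune

9 AABB tests over nodes [0, 10, 16, 3, 14, 33, 27, 21, 23]; 1 leaf entered; closest P13.

== RESULT ==
9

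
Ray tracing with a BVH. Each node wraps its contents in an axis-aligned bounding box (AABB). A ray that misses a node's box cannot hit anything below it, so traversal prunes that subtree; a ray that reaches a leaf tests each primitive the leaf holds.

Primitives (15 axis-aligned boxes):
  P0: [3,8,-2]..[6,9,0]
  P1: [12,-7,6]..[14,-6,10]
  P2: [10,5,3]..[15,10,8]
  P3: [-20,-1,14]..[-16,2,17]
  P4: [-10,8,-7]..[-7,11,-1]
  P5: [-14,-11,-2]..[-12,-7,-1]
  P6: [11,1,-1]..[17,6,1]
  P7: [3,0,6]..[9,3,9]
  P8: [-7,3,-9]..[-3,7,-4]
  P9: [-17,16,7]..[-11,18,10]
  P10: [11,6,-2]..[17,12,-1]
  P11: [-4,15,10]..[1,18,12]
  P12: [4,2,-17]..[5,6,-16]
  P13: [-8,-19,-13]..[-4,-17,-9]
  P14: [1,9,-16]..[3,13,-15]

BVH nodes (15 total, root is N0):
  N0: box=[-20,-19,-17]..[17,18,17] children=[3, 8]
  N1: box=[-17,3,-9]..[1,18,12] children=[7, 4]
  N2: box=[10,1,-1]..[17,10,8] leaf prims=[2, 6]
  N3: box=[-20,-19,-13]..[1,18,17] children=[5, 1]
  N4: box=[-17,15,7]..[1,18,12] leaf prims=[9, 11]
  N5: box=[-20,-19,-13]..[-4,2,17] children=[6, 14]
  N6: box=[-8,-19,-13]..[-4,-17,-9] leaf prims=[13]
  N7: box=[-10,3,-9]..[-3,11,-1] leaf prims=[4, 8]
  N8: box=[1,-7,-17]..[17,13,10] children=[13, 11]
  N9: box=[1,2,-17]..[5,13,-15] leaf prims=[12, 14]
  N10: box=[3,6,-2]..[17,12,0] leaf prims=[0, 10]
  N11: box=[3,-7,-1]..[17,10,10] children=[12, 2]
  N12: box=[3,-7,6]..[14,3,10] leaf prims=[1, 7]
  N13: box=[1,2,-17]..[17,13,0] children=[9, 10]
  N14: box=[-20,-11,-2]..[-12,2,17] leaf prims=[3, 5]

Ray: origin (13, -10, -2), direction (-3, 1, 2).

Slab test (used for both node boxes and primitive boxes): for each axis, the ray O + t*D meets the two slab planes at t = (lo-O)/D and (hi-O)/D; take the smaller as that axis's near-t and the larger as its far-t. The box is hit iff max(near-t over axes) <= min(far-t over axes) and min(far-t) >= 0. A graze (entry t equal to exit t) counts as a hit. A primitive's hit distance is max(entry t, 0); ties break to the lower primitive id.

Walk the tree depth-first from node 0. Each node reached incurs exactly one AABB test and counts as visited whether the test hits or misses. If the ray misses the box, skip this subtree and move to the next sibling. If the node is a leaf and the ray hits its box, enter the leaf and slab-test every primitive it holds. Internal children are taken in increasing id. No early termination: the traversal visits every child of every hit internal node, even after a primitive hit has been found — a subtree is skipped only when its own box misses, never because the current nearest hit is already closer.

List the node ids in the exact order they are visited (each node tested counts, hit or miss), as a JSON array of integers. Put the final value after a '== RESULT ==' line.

Walk:
N0 x:[-4/3,11] y:[-9,28] z:[-15/2,19/2] -> hit [-4/3,19/2], descend [3, 8]
  N3 x:[4,11] y:[-9,28] z:[-11/2,19/2] -> hit [4,19/2], descend [1, 5]
    N1 x:[4,10] y:[13,28] z:[-7/2,7] -> miss, prune
    N5 x:[17/3,11] y:[-9,12] z:[-11/2,19/2] -> hit [17/3,19/2], descend [6, 14]
      N6 x:[17/3,7] y:[-9,-7] z:[-11/2,-7/2] -> miss, prune
      N14 x:[25/3,11] y:[-1,12] z:[0,19/2] -> hit [25/3,19/2] leaf, test {P3(miss), P5(miss)}
  N8 x:[-4/3,4] y:[3,23] z:[-15/2,6] -> hit [3,4], descend [11, 13]
    N11 x:[-4/3,10/3] y:[3,20] z:[1/2,6] -> hit [3,10/3], descend [2, 12]
      N2 x:[-4/3,1] y:[11,20] z:[1/2,5] -> miss, prune
      N12 x:[-1/3,10/3] y:[3,13] z:[4,6] -> miss, prune
    N13 x:[-4/3,4] y:[12,23] z:[-15/2,1] -> miss, prune

Summary -> nodes [0, 3, 1, 5, 6, 14, 8, 11, 2, 12, 13]; box-tests=11; leaf-entries=1; first=miss

== RESULT ==
[0, 3, 1, 5, 6, 14, 8, 11, 2, 12, 13]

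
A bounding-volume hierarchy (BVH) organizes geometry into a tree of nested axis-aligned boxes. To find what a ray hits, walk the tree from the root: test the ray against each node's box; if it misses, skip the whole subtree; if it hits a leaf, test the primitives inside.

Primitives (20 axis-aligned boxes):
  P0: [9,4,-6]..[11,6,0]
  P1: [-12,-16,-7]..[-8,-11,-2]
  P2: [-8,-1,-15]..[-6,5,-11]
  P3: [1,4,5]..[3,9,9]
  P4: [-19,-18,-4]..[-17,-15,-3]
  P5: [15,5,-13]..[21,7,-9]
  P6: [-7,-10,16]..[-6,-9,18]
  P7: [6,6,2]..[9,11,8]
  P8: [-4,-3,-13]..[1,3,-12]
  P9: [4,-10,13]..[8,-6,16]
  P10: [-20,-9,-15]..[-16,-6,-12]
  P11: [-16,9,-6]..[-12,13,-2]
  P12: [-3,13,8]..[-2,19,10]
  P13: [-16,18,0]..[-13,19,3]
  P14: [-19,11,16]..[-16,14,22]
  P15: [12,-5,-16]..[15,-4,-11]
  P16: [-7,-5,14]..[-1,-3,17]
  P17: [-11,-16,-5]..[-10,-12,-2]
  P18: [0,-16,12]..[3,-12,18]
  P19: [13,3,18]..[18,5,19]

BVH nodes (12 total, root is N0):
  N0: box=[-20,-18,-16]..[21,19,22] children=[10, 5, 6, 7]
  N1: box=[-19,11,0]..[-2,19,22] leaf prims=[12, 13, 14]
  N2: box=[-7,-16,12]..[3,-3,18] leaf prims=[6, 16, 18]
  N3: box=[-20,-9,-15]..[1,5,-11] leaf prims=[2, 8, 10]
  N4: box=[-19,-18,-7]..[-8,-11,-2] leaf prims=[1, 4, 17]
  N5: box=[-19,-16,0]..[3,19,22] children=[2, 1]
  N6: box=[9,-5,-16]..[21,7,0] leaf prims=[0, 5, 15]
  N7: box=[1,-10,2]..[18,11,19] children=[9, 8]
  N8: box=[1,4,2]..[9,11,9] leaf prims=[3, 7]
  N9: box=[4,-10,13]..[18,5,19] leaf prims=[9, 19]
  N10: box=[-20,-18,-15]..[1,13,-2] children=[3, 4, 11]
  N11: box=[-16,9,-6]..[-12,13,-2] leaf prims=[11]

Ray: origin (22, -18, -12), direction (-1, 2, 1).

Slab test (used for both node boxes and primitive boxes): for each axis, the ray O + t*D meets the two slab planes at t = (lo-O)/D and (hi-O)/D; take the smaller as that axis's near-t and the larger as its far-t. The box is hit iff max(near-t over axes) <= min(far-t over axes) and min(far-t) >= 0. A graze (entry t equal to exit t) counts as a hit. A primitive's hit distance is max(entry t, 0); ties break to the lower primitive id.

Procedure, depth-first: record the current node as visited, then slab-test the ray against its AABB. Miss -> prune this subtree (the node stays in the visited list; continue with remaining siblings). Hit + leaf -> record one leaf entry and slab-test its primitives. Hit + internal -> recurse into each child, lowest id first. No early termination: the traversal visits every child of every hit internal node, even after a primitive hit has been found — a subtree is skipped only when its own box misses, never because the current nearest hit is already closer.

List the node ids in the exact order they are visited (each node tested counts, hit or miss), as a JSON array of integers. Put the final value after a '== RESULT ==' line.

Walk:
N0 x:[1,42] y:[0,37/2] z:[-4,34] -> hit [1,37/2], descend [5, 6, 7, 10]
  N5 x:[19,41] y:[1,37/2] z:[12,34] -> miss, prune
  N6 x:[1,13] y:[13/2,25/2] z:[-4,12] -> hit [13/2,12] leaf, test {P0@t=11, P5(miss), P15(miss)}
  N7 x:[4,21] y:[4,29/2] z:[14,31] -> hit [14,29/2], descend [8, 9]
    N8 x:[13,21] y:[11,29/2] z:[14,21] -> hit [14,29/2] leaf, test {P3(miss), P7@t=14}
    N9 x:[4,18] y:[4,23/2] z:[25,31] -> miss, prune
  N10 x:[21,42] y:[0,31/2] z:[-3,10] -> miss, prune

Summary -> nodes [0, 5, 6, 7, 8, 9, 10]; box-tests=7; leaf-entries=2; first=P0

== RESULT ==
[0, 5, 6, 7, 8, 9, 10]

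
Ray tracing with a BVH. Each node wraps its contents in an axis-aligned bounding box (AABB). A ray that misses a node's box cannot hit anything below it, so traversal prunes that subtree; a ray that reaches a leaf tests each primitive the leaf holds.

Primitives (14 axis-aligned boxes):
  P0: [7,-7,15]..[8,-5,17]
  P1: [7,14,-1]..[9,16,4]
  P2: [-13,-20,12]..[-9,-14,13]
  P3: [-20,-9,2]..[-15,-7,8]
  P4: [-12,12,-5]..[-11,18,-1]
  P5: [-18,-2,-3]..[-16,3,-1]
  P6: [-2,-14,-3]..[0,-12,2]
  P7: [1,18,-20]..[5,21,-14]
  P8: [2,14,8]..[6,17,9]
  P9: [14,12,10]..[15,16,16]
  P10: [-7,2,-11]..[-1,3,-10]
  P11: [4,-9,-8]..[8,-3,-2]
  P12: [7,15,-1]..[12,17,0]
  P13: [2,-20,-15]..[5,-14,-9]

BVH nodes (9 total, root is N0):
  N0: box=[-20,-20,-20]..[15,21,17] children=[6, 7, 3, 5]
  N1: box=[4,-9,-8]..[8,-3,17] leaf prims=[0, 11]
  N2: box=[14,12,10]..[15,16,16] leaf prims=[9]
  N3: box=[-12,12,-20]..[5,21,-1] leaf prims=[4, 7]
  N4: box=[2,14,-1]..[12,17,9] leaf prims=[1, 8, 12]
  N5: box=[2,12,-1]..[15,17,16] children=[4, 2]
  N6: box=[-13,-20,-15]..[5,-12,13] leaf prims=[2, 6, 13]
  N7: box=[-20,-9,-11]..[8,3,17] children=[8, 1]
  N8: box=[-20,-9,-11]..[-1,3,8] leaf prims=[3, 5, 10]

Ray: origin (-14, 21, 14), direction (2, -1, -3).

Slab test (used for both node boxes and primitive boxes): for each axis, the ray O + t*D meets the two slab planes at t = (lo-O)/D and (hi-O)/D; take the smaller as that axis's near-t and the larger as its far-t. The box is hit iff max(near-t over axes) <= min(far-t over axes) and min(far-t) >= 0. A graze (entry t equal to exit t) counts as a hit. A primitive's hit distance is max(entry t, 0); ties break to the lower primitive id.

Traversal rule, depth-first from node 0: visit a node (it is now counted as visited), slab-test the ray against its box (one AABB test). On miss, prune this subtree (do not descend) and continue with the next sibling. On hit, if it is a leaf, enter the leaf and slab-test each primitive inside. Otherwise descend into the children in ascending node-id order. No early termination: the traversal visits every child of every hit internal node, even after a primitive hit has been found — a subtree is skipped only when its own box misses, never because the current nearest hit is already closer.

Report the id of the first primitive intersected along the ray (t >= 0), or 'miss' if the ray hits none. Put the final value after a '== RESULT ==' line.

Traverse from the root:
N0 x:[-3,29/2] y:[0,41] z:[-1,34/3] -> hit [0,34/3], descend [3, 5, 6, 7]
  N3 x:[1,19/2] y:[0,9] z:[5,34/3] -> hit [5,9] leaf, test {P4(miss), P7(miss)}
  N5 x:[8,29/2] y:[4,9] z:[-2/3,5] -> miss, prune
  N6 x:[1/2,19/2] y:[33,41] z:[1/3,29/3] -> miss, prune
  N7 x:[-3,11] y:[18,30] z:[-1,25/3] -> miss, prune

5 AABB tests over nodes [0, 3, 5, 6, 7]; 1 leaf entered; closest miss.

== RESULT ==
miss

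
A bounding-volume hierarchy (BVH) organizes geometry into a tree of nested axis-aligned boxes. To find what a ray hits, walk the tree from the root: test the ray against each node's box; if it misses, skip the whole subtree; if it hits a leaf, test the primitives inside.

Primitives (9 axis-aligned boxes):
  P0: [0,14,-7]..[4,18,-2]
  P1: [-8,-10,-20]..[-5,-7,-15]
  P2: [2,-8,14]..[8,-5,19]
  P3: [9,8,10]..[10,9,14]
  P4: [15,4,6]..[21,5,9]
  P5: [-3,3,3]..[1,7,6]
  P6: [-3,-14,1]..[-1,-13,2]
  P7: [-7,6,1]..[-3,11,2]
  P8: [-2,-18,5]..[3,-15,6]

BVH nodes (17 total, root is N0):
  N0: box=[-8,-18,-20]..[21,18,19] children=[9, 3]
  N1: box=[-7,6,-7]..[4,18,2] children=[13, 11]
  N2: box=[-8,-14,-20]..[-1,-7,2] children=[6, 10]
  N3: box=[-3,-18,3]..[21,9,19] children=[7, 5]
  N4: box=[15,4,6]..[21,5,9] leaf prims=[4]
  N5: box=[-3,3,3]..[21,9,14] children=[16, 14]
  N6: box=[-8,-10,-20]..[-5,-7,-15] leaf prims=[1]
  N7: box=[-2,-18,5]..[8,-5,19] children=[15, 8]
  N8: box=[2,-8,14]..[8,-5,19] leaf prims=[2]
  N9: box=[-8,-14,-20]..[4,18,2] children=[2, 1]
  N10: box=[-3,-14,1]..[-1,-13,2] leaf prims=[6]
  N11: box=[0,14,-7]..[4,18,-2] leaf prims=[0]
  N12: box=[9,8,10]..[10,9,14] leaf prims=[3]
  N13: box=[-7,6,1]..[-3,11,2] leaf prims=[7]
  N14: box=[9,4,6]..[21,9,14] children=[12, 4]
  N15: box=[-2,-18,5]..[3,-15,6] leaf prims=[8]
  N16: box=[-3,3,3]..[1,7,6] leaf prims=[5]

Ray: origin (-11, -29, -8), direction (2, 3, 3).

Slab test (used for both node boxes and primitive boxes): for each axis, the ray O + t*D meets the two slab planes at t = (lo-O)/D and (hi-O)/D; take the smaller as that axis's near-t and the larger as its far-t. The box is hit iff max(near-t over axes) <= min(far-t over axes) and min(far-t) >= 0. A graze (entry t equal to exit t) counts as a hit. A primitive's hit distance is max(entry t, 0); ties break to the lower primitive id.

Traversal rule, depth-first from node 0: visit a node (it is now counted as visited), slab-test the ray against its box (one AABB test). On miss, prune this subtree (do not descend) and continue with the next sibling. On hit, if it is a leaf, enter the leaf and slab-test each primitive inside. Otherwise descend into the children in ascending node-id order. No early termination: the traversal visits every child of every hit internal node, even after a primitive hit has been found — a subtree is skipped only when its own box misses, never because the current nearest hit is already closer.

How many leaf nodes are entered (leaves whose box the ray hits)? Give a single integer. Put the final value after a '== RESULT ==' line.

Trace the traversal:
N0 x:[3/2,16] y:[11/3,47/3] z:[-4,9] -> hit [11/3,9], descend [3, 9]
  N3 x:[4,16] y:[11/3,38/3] z:[11/3,9] -> hit [4,9], descend [5, 7]
    N5 x:[4,16] y:[32/3,38/3] z:[11/3,22/3] -> miss, prune
    N7 x:[9/2,19/2] y:[11/3,8] z:[13/3,9] -> hit [9/2,8], descend [8, 15]
      N8 x:[13/2,19/2] y:[7,8] z:[22/3,9] -> hit [22/3,8] leaf, test {P2@t=22/3}
      N15 x:[9/2,7] y:[11/3,14/3] z:[13/3,14/3] -> hit [9/2,14/3] leaf, test {P8@t=9/2}
  N9 x:[3/2,15/2] y:[5,47/3] z:[-4,10/3] -> miss, prune

Visited [0, 3, 5, 7, 8, 15, 9]. Tests: 7 box, 2 leaf. Nearest: P8.

== RESULT ==
2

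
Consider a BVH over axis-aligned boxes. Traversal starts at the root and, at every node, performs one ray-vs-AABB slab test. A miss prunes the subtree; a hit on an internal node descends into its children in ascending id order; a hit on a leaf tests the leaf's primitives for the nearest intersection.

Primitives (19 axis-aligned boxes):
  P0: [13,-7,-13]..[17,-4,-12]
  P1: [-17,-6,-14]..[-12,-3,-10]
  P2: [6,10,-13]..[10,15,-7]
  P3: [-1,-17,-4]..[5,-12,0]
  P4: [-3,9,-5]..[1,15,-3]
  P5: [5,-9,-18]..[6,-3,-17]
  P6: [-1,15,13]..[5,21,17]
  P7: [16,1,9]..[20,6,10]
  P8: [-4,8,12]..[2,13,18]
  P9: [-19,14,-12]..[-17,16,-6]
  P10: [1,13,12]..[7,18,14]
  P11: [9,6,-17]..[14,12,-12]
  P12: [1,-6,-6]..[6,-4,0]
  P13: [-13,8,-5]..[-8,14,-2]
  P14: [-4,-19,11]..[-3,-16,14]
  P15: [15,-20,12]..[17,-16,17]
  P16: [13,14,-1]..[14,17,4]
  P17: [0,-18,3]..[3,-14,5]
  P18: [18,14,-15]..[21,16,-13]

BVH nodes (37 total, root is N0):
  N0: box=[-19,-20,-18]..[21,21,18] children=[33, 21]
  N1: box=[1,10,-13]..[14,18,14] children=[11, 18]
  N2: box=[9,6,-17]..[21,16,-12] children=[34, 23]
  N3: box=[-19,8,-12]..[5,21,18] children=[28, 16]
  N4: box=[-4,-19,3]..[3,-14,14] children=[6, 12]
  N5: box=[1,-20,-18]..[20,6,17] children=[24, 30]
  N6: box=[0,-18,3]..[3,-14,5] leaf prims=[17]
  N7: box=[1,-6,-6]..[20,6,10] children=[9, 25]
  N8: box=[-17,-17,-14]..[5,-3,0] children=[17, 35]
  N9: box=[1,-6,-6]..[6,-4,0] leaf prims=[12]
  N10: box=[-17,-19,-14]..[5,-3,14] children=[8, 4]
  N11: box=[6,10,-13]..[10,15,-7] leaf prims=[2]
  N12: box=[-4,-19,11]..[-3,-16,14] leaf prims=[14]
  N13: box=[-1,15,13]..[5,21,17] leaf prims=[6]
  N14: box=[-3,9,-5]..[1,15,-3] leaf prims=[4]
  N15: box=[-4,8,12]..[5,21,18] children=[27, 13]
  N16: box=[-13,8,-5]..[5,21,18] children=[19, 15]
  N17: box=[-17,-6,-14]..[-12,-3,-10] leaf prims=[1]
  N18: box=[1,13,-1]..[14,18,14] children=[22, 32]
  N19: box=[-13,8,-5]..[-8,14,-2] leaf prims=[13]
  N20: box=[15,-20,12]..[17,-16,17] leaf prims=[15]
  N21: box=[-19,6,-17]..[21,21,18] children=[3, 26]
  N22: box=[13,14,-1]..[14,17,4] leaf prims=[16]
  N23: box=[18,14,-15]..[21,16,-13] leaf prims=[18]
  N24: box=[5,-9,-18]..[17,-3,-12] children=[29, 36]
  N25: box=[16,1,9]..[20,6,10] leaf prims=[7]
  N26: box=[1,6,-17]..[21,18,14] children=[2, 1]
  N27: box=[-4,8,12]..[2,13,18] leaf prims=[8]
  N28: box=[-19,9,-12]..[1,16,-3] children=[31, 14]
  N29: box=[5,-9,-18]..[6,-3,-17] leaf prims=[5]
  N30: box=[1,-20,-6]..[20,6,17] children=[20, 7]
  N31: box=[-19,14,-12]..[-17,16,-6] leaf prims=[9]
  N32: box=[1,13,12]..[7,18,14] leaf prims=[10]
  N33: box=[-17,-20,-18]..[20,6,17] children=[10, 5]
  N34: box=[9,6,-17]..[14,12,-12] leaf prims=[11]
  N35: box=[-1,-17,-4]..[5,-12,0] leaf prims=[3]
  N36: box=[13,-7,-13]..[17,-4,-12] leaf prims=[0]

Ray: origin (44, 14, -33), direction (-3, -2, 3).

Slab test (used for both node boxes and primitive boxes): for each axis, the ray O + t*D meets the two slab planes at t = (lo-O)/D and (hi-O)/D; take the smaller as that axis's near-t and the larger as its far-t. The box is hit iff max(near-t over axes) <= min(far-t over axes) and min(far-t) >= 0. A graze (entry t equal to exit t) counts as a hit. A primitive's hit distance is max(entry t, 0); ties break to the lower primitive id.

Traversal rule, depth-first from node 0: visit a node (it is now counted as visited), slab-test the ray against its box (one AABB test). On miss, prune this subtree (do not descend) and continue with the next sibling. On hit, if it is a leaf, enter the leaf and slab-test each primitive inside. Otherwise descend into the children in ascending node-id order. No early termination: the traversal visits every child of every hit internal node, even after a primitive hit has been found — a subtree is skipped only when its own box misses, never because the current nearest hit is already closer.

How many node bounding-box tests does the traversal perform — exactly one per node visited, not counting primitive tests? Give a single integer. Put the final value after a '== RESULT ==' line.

Traverse from the root:
N0 x:[23/3,21] y:[-7/2,17] z:[5,17] -> hit [23/3,17], descend [21, 33]
  N21 x:[23/3,21] y:[-7/2,4] z:[16/3,17] -> miss, prune
  N33 x:[8,61/3] y:[4,17] z:[5,50/3] -> hit [8,50/3], descend [5, 10]
    N5 x:[8,43/3] y:[4,17] z:[5,50/3] -> hit [8,43/3], descend [24, 30]
      N24 x:[9,13] y:[17/2,23/2] z:[5,7] -> miss, prune
      N30 x:[8,43/3] y:[4,17] z:[9,50/3] -> hit [9,43/3], descend [7, 20]
        N7 x:[8,43/3] y:[4,10] z:[9,43/3] -> hit [9,10], descend [9, 25]
          N9 x:[38/3,43/3] y:[9,10] z:[9,11] -> miss, prune
          N25 x:[8,28/3] y:[4,13/2] z:[14,43/3] -> miss, prune
        N20 x:[9,29/3] y:[15,17] z:[15,50/3] -> miss, prune
    N10 x:[13,61/3] y:[17/2,33/2] z:[19/3,47/3] -> hit [13,47/3], descend [4, 8]
      N4 x:[41/3,16] y:[14,33/2] z:[12,47/3] -> hit [14,47/3], descend [6, 12]
        N6 x:[41/3,44/3] y:[14,16] z:[12,38/3] -> miss, prune
        N12 x:[47/3,16] y:[15,33/2] z:[44/3,47/3] -> hit [47/3,47/3] leaf, test {P14@t=47/3}
      N8 x:[13,61/3] y:[17/2,31/2] z:[19/3,11] -> miss, prune

order=[0, 21, 33, 5, 24, 30, 7, 9, 25, 20, 10, 4, 6, 12, 8]  |boxes|=15  |leaves|=1  hit=P14

== RESULT ==
15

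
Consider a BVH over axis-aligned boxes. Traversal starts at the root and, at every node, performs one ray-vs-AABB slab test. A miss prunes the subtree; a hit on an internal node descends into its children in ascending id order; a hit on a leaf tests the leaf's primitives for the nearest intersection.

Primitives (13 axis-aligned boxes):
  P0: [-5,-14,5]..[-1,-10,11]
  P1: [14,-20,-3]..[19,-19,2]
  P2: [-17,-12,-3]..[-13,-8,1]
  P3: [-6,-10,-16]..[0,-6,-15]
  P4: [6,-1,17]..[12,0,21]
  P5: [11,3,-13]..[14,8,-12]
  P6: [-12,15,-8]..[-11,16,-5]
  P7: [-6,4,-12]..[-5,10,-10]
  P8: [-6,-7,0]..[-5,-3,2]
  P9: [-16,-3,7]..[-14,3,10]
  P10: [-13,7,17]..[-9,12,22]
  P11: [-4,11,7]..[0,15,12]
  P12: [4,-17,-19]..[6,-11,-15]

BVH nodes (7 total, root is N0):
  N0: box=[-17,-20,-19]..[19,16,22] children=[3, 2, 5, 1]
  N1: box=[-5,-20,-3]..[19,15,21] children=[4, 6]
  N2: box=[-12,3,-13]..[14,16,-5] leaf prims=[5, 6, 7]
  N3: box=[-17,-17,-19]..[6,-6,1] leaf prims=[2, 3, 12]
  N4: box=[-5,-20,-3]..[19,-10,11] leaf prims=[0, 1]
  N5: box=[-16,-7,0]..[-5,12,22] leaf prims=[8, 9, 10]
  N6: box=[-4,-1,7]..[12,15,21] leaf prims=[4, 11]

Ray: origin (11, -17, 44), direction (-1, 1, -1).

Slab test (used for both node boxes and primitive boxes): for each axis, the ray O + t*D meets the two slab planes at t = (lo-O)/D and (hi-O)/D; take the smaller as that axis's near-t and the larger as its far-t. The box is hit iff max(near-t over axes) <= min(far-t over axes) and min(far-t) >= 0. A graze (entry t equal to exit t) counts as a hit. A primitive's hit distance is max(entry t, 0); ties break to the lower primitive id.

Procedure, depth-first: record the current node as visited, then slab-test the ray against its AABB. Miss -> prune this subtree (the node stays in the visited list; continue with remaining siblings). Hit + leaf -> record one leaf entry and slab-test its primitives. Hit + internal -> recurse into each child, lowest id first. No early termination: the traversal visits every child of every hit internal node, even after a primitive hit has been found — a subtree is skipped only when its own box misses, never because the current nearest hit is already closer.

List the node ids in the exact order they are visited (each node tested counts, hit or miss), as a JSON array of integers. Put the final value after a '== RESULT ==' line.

Walk:
N0 x:[-8,28] y:[-3,33] z:[22,63] -> hit [22,28], descend [1, 2, 3, 5]
  N1 x:[-8,16] y:[-3,32] z:[23,47] -> miss, prune
  N2 x:[-3,23] y:[20,33] z:[49,57] -> miss, prune
  N3 x:[5,28] y:[0,11] z:[43,63] -> miss, prune
  N5 x:[16,27] y:[10,29] z:[22,44] -> hit [22,27] leaf, test {P8(miss), P9(miss), P10@t=24}

order=[0, 1, 2, 3, 5]  |boxes|=5  |leaves|=1  hit=P10

== RESULT ==
[0, 1, 2, 3, 5]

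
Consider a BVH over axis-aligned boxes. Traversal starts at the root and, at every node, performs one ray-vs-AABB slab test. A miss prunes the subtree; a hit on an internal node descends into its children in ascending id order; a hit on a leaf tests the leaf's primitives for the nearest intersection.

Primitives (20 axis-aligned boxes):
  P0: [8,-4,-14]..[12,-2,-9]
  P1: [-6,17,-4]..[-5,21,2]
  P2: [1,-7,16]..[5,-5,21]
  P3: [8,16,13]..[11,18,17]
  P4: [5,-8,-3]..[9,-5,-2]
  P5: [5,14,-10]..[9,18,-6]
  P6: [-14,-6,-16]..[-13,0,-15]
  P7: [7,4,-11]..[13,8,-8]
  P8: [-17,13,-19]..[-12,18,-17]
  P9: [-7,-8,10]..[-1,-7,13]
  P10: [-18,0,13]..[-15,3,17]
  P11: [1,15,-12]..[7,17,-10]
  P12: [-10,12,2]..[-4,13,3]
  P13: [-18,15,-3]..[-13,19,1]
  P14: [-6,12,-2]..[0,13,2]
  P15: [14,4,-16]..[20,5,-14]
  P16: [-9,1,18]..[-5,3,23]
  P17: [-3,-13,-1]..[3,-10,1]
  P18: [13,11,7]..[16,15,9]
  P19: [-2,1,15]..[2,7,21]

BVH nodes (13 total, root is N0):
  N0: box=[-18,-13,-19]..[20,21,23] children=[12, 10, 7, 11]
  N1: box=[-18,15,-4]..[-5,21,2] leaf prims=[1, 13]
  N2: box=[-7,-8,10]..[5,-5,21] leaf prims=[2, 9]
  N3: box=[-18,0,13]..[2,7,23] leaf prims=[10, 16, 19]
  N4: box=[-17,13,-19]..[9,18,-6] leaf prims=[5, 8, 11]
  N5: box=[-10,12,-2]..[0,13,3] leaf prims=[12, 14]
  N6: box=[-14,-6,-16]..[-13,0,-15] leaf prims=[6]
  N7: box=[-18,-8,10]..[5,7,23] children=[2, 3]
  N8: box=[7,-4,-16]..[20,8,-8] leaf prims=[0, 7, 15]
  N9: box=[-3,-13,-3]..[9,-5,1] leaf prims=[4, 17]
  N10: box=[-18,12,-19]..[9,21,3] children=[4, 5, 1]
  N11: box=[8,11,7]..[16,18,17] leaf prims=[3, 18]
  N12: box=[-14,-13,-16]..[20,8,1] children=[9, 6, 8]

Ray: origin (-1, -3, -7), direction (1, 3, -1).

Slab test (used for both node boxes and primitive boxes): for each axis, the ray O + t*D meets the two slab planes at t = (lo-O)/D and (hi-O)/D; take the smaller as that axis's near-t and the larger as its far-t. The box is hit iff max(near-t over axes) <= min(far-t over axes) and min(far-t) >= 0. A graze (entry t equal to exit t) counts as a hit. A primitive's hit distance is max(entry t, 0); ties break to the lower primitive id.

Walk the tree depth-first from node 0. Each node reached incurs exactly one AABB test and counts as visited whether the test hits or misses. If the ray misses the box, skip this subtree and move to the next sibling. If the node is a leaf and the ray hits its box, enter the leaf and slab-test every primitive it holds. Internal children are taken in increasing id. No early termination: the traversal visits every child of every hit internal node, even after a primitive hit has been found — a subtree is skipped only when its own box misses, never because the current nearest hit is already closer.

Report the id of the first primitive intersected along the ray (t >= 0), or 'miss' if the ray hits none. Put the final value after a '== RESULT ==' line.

Traverse from the root:
N0 x:[-17,21] y:[-10/3,8] z:[-30,12] -> hit [-10/3,8], descend [7, 10, 11, 12]
  N7 x:[-17,6] y:[-5/3,10/3] z:[-30,-17] -> miss, prune
  N10 x:[-17,10] y:[5,8] z:[-10,12] -> hit [5,8], descend [1, 4, 5]
    N1 x:[-17,-4] y:[6,8] z:[-9,-3] -> miss, prune
    N4 x:[-16,10] y:[16/3,7] z:[-1,12] -> hit [16/3,7] leaf, test {P5(miss), P8(miss), P11(miss)}
    N5 x:[-9,1] y:[5,16/3] z:[-10,-5] -> miss, prune
  N11 x:[9,17] y:[14/3,7] z:[-24,-14] -> miss, prune
  N12 x:[-13,21] y:[-10/3,11/3] z:[-8,9] -> hit [-10/3,11/3], descend [6, 8, 9]
    N6 x:[-13,-12] y:[-1,1] z:[8,9] -> miss, prune
    N8 x:[8,21] y:[-1/3,11/3] z:[1,9] -> miss, prune
    N9 x:[-2,10] y:[-10/3,-2/3] z:[-8,-4] -> miss, prune

Visited [0, 7, 10, 1, 4, 5, 11, 12, 6, 8, 9]. Tests: 11 box, 1 leaf. Nearest: miss.

== RESULT ==
miss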